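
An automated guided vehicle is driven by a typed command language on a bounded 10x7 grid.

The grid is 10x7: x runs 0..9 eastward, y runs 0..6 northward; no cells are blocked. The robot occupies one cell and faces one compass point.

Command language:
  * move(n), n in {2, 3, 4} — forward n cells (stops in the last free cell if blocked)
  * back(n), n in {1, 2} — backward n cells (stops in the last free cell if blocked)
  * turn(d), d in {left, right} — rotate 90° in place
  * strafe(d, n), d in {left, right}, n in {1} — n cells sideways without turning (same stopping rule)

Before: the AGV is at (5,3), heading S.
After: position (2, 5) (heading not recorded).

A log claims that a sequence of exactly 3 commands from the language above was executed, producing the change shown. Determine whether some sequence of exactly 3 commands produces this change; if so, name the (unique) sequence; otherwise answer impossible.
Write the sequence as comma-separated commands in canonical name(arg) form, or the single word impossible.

back(2), turn(right), move(3)

key: order matters: swapping back(2) and move(3) lands elsewhere
start: at (5,3), heading S
step 1 (back(2)): at (5,5), heading S
step 2 (turn(right)): at (5,5), heading W
step 3 (move(3)): at (2,5), heading W
no rival 3-sequence matches.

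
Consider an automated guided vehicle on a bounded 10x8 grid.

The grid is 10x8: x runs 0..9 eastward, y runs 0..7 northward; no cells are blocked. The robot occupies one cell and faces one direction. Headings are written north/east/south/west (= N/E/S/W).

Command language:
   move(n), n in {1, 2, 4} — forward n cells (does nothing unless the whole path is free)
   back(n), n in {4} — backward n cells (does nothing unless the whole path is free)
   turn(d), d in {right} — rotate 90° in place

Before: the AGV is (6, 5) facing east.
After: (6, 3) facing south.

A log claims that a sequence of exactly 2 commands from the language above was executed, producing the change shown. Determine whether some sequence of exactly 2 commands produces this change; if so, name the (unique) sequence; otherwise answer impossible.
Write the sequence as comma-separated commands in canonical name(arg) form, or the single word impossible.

key: cell and facing (now S) both changed — the 2 commands mix motion and turning
t0: (6, 5) facing east
t=1 turn(right) ⇒ (6, 5) facing south
t=2 move(2) ⇒ (6, 3) facing south
uniquely the one of 25 2-step routes that fits.

turn(right), move(2)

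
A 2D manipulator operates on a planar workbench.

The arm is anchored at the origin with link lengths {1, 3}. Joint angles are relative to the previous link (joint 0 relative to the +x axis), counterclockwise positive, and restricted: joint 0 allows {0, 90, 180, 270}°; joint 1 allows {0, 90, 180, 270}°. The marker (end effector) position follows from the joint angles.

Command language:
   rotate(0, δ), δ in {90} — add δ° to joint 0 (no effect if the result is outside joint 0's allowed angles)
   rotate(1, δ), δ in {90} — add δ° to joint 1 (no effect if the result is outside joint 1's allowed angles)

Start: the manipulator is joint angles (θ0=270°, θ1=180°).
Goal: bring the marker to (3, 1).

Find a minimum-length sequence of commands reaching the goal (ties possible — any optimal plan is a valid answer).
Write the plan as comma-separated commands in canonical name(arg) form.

begin: joint angles (θ0=270°, θ1=180°)
1. rotate(1, 90) → joint angles (θ0=270°, θ1=270°)
2. rotate(0, 90) → joint angles (θ0=0°, θ1=270°)
3. rotate(0, 90) → joint angles (θ0=90°, θ1=270°)
minimal: 3 command(s), checked below 3.

rotate(1, 90), rotate(0, 90), rotate(0, 90)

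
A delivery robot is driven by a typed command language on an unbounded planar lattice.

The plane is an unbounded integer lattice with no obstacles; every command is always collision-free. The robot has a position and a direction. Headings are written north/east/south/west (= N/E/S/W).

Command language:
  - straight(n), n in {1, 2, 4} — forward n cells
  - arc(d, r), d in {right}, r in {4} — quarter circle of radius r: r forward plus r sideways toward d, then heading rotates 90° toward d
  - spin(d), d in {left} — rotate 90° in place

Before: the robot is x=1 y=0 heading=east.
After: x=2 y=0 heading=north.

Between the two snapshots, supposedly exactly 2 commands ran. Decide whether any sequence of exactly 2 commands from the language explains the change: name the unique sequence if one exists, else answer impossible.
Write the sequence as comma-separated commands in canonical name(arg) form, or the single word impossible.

straight(1), spin(left)

key: position moved to (2,0) AND the heading swung to N — translation plus rotation needed
start: x=1 y=0 heading=east
step 1 (straight(1)): x=2 y=0 heading=east
step 2 (spin(left)): x=2 y=0 heading=north
no rival 2-sequence matches.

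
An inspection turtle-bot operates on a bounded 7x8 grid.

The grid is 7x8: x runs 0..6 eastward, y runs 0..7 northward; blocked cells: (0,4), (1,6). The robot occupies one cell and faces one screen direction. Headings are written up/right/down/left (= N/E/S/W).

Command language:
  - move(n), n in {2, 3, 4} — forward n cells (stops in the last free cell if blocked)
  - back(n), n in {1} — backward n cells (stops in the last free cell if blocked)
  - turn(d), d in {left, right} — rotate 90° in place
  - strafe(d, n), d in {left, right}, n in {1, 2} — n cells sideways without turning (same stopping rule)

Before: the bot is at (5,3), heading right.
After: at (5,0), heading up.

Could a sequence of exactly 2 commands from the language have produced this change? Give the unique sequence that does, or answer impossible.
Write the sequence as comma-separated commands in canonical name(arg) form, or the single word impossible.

every 2-command combo misses the target.

impossible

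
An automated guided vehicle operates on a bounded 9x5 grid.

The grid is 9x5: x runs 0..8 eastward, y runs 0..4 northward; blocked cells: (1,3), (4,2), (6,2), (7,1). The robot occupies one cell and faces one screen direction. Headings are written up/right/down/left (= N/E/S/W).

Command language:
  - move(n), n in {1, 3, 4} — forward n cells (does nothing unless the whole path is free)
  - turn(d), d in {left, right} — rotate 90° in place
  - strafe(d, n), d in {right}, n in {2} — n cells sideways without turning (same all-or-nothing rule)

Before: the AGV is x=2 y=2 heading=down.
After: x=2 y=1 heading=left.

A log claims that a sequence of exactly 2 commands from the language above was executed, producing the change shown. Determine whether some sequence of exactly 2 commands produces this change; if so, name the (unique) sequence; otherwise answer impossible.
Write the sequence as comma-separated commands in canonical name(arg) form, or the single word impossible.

key: running turn(right) before move(1) would end elsewhere — order is forced
t0: x=2 y=2 heading=down
[1] after move(1): x=2 y=1 heading=down
[2] after turn(right): x=2 y=1 heading=left
no rival 2-sequence matches.

move(1), turn(right)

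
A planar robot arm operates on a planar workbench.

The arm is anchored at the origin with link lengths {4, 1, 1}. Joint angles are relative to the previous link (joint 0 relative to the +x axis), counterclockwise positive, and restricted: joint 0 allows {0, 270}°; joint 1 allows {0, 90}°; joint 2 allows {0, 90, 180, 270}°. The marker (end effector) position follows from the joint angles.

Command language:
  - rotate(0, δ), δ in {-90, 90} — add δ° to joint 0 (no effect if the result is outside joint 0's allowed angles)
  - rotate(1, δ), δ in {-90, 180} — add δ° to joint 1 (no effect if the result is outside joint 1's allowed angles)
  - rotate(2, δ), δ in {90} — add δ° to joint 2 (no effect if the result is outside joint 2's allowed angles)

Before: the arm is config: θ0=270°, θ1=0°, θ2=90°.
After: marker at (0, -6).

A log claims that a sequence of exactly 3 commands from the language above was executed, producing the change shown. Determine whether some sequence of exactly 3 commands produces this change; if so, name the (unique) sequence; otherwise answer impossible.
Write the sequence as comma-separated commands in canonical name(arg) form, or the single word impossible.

initial: config: θ0=270°, θ1=0°, θ2=90°
[1] after rotate(2, 90): config: θ0=270°, θ1=0°, θ2=180°
[2] after rotate(2, 90): config: θ0=270°, θ1=0°, θ2=270°
[3] after rotate(2, 90): config: θ0=270°, θ1=0°, θ2=0°
uniquely the one of 125 3-step routes that fits.

rotate(2, 90), rotate(2, 90), rotate(2, 90)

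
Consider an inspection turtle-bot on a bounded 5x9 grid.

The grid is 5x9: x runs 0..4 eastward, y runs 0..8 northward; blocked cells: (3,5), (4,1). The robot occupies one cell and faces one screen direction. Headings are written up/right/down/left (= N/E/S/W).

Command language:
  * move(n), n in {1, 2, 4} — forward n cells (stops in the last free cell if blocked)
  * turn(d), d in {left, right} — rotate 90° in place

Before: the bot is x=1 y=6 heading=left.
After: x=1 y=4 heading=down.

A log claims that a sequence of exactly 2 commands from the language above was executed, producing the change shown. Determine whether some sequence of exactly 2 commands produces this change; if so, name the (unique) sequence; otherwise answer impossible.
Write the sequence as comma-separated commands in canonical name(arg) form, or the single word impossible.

turn(left), move(2)

key: cell and facing (now S) both changed — the 2 commands mix motion and turning
initial: x=1 y=6 heading=left
t=1 turn(left) ⇒ x=1 y=6 heading=down
t=2 move(2) ⇒ x=1 y=4 heading=down
no other 2-command option fits: unique.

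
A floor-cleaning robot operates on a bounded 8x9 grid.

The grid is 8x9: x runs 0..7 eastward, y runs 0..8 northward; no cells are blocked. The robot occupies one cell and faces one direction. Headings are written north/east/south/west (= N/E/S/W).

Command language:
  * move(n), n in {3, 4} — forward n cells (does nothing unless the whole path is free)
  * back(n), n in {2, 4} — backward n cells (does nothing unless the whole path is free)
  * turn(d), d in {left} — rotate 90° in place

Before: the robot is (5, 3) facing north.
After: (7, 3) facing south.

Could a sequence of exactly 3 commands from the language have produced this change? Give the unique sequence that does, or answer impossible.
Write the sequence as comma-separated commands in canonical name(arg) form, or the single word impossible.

turn(left), back(2), turn(left)

key: cell and facing (now S) both changed — the 3 commands mix motion and turning
begin: (5, 3) facing north
step 1 (turn(left)): (5, 3) facing west
step 2 (back(2)): (7, 3) facing west
step 3 (turn(left)): (7, 3) facing south
no other 3-command option fits: unique.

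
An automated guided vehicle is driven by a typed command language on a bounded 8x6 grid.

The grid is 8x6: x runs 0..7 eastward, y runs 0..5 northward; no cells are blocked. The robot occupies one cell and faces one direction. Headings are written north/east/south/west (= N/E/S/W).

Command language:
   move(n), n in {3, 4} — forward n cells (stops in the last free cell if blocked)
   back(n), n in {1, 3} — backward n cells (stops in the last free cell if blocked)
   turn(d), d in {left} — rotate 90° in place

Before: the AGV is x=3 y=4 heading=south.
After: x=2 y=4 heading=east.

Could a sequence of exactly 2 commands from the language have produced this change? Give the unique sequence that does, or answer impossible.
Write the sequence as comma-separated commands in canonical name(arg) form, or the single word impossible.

turn(left), back(1)

key: cell and facing (now E) both changed — the 2 commands mix motion and turning
initial: x=3 y=4 heading=south
step 1 (turn(left)): x=3 y=4 heading=east
step 2 (back(1)): x=2 y=4 heading=east
uniquely the one of 25 2-step routes that fits.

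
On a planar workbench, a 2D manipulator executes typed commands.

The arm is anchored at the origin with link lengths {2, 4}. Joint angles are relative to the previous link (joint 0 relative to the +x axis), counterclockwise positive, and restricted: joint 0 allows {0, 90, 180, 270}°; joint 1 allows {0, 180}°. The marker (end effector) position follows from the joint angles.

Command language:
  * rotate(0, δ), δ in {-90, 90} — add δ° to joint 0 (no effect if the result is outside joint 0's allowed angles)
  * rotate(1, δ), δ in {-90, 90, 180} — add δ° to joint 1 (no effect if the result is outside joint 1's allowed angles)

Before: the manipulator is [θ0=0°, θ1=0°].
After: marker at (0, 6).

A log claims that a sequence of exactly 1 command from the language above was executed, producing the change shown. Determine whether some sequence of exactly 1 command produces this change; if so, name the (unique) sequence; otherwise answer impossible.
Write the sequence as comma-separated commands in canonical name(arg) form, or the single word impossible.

rotate(0, 90)

begin: [θ0=0°, θ1=0°]
step 1 (rotate(0, 90)): [θ0=90°, θ1=0°]
uniquely the one of 5 1-step routes that fits.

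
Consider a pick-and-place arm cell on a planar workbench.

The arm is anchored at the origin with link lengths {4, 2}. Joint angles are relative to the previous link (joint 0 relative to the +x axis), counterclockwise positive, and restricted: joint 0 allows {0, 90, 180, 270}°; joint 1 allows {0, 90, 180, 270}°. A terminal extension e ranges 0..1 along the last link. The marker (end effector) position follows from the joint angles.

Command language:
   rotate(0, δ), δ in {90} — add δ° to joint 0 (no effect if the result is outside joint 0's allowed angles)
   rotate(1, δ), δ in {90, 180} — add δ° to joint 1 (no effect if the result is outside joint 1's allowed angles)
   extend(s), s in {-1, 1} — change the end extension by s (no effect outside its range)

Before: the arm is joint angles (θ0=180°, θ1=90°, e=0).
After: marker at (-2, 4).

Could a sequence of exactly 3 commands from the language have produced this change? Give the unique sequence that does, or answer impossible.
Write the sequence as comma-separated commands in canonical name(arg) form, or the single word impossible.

rotate(0, 90), rotate(0, 90), rotate(0, 90)

from: joint angles (θ0=180°, θ1=90°, e=0)
step 1 (rotate(0, 90)): joint angles (θ0=270°, θ1=90°, e=0)
step 2 (rotate(0, 90)): joint angles (θ0=0°, θ1=90°, e=0)
step 3 (rotate(0, 90)): joint angles (θ0=90°, θ1=90°, e=0)
uniquely the one of 125 3-step routes that fits.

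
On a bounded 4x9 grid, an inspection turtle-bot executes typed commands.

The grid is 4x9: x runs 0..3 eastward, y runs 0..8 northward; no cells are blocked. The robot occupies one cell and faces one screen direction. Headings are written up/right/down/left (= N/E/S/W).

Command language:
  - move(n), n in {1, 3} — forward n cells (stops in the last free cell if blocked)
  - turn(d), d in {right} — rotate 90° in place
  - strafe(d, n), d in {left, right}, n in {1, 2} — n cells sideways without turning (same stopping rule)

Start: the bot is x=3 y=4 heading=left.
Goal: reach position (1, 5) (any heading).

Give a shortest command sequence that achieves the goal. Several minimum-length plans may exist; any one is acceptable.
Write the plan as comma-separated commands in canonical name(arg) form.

turn(right), strafe(left, 2), move(1)

from: x=3 y=4 heading=left
[1] after turn(right): x=3 y=4 heading=up
[2] after strafe(left, 2): x=1 y=4 heading=up
[3] after move(1): x=1 y=5 heading=up
no 2-step plan works, so 3 is optimal.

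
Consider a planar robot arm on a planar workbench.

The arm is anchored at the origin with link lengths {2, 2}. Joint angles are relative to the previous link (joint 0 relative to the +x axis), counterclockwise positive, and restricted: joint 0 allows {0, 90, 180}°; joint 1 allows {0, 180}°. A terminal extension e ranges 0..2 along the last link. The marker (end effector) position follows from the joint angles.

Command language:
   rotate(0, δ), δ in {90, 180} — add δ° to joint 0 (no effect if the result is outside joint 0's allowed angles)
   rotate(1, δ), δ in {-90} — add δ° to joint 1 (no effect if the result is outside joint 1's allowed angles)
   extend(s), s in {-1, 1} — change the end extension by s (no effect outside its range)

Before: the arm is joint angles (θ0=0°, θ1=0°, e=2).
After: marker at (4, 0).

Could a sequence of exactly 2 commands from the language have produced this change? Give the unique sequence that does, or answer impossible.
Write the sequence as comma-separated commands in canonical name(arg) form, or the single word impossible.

start: joint angles (θ0=0°, θ1=0°, e=2)
step 1 (extend(-1)): joint angles (θ0=0°, θ1=0°, e=1)
step 2 (extend(-1)): joint angles (θ0=0°, θ1=0°, e=0)
all 25 alternatives checked — unique.

extend(-1), extend(-1)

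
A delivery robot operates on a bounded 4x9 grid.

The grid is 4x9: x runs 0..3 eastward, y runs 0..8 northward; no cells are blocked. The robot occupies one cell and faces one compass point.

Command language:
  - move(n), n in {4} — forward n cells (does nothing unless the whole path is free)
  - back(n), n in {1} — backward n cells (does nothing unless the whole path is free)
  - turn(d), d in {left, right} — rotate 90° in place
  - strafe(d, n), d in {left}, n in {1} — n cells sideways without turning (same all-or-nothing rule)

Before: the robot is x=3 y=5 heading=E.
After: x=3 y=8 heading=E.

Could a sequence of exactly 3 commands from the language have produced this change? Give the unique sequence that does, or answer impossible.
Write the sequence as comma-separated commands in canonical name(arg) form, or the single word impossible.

key: heading stays E — no command in the sequence turns
initial: x=3 y=5 heading=E
t=1 strafe(left, 1) ⇒ x=3 y=6 heading=E
t=2 strafe(left, 1) ⇒ x=3 y=7 heading=E
t=3 strafe(left, 1) ⇒ x=3 y=8 heading=E
uniquely the one of 125 3-step routes that fits.

strafe(left, 1), strafe(left, 1), strafe(left, 1)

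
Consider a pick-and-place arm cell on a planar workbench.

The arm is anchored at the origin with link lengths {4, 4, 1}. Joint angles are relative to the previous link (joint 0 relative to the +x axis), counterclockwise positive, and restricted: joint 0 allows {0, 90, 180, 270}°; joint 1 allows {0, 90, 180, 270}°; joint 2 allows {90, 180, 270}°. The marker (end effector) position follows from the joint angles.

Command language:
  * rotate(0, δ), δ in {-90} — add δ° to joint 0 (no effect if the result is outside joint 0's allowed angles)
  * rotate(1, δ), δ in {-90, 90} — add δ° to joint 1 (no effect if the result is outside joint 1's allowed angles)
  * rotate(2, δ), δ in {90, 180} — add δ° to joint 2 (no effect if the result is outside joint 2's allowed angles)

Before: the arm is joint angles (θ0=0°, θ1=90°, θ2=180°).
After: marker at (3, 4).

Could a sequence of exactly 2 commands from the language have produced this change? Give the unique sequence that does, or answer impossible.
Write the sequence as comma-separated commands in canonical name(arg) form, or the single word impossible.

rotate(2, 90), rotate(2, 180)

key: running rotate(2, 180) before rotate(2, 90) would end elsewhere — order is forced
start: joint angles (θ0=0°, θ1=90°, θ2=180°)
step 1 (rotate(2, 90)): joint angles (θ0=0°, θ1=90°, θ2=270°)
step 2 (rotate(2, 180)): joint angles (θ0=0°, θ1=90°, θ2=90°)
no rival 2-sequence matches.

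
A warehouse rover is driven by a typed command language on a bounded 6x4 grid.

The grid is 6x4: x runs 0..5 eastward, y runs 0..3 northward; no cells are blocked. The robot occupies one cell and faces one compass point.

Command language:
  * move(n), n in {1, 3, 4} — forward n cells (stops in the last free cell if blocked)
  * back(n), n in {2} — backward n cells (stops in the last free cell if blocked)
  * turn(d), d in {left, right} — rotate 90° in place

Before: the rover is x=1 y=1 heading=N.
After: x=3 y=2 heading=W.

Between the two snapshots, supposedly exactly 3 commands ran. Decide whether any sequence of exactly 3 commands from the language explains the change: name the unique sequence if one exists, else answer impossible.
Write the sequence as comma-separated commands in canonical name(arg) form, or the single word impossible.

move(1), turn(left), back(2)

key: cell and facing (now W) both changed — the 3 commands mix motion and turning
begin: x=1 y=1 heading=N
1. move(1) → x=1 y=2 heading=N
2. turn(left) → x=1 y=2 heading=W
3. back(2) → x=3 y=2 heading=W
uniquely the one of 216 3-step routes that fits.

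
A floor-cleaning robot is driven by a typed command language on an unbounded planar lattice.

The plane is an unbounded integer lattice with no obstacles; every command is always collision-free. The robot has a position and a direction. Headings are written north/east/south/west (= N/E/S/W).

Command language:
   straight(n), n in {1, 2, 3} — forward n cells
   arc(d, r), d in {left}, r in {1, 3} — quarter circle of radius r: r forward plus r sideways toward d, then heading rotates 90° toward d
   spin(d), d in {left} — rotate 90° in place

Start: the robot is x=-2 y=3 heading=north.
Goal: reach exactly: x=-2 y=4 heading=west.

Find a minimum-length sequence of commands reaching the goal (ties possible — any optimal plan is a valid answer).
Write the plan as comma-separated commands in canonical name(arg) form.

initial: x=-2 y=3 heading=north
[1] after straight(1): x=-2 y=4 heading=north
[2] after spin(left): x=-2 y=4 heading=west
shorter routes all fall short; 2 is best.

straight(1), spin(left)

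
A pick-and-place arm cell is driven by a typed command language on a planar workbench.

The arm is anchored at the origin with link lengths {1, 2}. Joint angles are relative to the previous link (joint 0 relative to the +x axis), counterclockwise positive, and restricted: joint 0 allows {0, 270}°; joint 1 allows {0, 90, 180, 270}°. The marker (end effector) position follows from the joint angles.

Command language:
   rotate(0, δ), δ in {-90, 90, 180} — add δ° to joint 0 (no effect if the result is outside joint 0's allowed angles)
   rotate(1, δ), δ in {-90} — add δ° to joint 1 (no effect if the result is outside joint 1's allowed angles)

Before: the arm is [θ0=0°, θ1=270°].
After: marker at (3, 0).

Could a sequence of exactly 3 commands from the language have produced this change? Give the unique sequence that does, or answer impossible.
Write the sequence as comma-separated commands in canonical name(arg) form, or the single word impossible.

rotate(1, -90), rotate(1, -90), rotate(1, -90)

t0: [θ0=0°, θ1=270°]
1. rotate(1, -90) → [θ0=0°, θ1=180°]
2. rotate(1, -90) → [θ0=0°, θ1=90°]
3. rotate(1, -90) → [θ0=0°, θ1=0°]
no other 3-command option fits: unique.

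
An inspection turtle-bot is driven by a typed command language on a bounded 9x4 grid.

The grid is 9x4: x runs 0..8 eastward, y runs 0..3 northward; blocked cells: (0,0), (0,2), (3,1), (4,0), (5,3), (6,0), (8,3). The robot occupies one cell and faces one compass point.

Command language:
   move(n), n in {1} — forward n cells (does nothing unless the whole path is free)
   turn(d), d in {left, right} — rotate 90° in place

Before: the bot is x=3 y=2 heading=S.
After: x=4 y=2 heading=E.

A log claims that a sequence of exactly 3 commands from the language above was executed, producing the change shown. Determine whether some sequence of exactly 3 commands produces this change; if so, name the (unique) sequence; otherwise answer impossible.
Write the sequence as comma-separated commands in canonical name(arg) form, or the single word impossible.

key: position moved to (4,2) AND the heading swung to E — translation plus rotation needed
from: x=3 y=2 heading=S
step 1 (move(1)): x=3 y=2 heading=S
step 2 (turn(left)): x=3 y=2 heading=E
step 3 (move(1)): x=4 y=2 heading=E
no other 3-command option fits: unique.

move(1), turn(left), move(1)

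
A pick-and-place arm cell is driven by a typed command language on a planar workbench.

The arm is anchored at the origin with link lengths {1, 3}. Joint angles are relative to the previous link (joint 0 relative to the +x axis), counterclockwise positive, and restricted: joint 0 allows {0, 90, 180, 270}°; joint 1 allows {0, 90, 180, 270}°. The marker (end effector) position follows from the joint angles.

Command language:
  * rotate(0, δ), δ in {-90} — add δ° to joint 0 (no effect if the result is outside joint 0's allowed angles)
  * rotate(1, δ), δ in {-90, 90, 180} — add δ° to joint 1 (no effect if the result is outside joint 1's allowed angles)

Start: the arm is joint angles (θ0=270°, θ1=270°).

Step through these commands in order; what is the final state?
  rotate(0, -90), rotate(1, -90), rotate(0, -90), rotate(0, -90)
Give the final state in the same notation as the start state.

joint angles (θ0=0°, θ1=180°)

start: joint angles (θ0=270°, θ1=270°)
step 1 (rotate(0, -90)): joint angles (θ0=180°, θ1=270°)
step 2 (rotate(1, -90)): joint angles (θ0=180°, θ1=180°)
step 3 (rotate(0, -90)): joint angles (θ0=90°, θ1=180°)
step 4 (rotate(0, -90)): joint angles (θ0=0°, θ1=180°)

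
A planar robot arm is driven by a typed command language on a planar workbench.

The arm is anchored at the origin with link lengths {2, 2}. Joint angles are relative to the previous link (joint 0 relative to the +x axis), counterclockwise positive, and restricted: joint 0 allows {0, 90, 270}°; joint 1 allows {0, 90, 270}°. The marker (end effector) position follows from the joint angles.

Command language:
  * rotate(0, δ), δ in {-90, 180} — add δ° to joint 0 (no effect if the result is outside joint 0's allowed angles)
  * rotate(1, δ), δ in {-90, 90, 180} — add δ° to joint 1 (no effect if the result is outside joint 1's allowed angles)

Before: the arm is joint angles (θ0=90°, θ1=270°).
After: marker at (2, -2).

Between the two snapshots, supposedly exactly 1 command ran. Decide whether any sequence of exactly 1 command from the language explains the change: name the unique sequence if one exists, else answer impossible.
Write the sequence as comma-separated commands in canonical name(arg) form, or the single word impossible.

from: joint angles (θ0=90°, θ1=270°)
1. rotate(0, -90) → joint angles (θ0=0°, θ1=270°)
no rival 1-sequence matches.

rotate(0, -90)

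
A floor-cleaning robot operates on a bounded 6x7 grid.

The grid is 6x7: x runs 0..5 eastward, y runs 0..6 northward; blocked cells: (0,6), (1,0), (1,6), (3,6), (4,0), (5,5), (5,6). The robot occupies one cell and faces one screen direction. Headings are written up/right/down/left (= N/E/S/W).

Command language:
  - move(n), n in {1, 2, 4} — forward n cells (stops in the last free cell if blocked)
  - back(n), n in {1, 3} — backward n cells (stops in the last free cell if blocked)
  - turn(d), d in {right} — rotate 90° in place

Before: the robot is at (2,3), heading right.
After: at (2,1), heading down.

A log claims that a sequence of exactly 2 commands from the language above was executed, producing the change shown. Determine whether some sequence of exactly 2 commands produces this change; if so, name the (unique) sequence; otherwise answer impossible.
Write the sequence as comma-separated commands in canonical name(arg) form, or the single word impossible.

key: position moved to (2,1) AND the heading swung to S — translation plus rotation needed
from: at (2,3), heading right
[1] after turn(right): at (2,3), heading down
[2] after move(2): at (2,1), heading down
no rival 2-sequence matches.

turn(right), move(2)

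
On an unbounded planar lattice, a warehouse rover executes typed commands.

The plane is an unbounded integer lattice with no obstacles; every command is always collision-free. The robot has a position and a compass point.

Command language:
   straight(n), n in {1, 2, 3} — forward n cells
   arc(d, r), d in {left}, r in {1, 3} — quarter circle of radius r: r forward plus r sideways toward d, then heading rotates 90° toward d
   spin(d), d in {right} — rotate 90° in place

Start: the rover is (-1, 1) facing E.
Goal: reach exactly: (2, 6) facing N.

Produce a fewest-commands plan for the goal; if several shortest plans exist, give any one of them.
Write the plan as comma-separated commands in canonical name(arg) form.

arc(left, 3), straight(2)

initial: (-1, 1) facing E
step 1 (arc(left, 3)): (2, 4) facing N
step 2 (straight(2)): (2, 6) facing N
nothing shorter than 2 reaches the goal.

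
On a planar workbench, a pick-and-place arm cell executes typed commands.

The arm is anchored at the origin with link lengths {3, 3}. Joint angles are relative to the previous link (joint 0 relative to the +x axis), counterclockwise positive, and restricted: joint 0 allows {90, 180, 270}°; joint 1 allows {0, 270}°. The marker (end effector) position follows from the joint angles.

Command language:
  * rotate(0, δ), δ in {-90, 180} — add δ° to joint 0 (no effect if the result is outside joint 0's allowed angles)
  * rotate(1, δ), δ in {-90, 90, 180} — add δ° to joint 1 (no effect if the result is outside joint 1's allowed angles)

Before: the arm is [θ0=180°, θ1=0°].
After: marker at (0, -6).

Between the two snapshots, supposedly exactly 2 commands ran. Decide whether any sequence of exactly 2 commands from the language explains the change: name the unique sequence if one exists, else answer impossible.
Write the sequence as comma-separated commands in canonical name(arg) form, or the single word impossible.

rotate(0, -90), rotate(0, 180)

key: running rotate(0, 180) before rotate(0, -90) would end elsewhere — order is forced
from: [θ0=180°, θ1=0°]
t=1 rotate(0, -90) ⇒ [θ0=90°, θ1=0°]
t=2 rotate(0, 180) ⇒ [θ0=270°, θ1=0°]
no other 2-command option fits: unique.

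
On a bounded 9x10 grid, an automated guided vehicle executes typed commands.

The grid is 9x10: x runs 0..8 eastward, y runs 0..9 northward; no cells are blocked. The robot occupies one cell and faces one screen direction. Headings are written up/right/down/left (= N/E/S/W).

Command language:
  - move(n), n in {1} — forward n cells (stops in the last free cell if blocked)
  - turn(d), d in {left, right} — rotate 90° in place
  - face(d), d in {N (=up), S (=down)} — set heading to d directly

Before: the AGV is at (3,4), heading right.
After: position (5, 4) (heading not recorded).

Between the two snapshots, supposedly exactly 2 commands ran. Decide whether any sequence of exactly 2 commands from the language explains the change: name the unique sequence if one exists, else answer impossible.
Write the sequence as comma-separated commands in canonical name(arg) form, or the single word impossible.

t0: at (3,4), heading right
step 1 (move(1)): at (4,4), heading right
step 2 (move(1)): at (5,4), heading right
uniquely the one of 25 2-step routes that fits.

move(1), move(1)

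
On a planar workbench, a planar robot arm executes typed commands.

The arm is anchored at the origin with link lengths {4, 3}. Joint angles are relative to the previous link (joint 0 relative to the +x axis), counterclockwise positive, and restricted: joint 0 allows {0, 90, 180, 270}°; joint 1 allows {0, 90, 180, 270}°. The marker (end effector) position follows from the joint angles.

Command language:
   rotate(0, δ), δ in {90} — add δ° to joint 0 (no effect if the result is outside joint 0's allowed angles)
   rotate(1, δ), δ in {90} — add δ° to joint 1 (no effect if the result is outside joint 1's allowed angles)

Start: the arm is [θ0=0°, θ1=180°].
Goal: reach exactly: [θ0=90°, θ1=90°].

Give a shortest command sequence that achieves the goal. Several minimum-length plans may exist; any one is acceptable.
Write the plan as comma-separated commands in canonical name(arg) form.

rotate(1, 90), rotate(1, 90), rotate(1, 90), rotate(0, 90)

begin: [θ0=0°, θ1=180°]
step 1 (rotate(1, 90)): [θ0=0°, θ1=270°]
step 2 (rotate(1, 90)): [θ0=0°, θ1=0°]
step 3 (rotate(1, 90)): [θ0=0°, θ1=90°]
step 4 (rotate(0, 90)): [θ0=90°, θ1=90°]
shorter routes all fall short; 4 is best.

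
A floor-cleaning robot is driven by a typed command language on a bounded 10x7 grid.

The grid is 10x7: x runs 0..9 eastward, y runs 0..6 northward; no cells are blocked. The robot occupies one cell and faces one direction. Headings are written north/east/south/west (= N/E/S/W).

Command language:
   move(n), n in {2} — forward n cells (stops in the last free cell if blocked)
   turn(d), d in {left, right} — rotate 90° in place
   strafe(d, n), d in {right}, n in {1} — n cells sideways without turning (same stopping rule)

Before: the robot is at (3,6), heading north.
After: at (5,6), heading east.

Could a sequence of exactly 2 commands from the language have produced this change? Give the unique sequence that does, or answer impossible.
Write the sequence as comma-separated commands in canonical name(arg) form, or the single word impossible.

turn(right), move(2)

key: order matters: swapping turn(right) and move(2) lands elsewhere
start: at (3,6), heading north
step 1 (turn(right)): at (3,6), heading east
step 2 (move(2)): at (5,6), heading east
no other 2-command option fits: unique.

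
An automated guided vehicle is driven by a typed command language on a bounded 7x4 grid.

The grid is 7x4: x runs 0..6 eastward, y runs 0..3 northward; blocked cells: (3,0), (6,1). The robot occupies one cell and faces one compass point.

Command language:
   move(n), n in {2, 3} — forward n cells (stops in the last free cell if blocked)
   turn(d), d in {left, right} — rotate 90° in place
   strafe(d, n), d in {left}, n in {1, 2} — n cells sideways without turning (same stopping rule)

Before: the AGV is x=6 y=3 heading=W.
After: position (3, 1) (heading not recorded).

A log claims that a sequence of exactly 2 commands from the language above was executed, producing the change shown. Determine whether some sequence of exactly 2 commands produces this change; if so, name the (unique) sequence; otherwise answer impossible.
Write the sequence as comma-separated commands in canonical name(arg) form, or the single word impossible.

key: running strafe(left, 2) before move(3) would end elsewhere — order is forced
start: x=6 y=3 heading=W
[1] after move(3): x=3 y=3 heading=W
[2] after strafe(left, 2): x=3 y=1 heading=W
uniquely the one of 36 2-step routes that fits.

move(3), strafe(left, 2)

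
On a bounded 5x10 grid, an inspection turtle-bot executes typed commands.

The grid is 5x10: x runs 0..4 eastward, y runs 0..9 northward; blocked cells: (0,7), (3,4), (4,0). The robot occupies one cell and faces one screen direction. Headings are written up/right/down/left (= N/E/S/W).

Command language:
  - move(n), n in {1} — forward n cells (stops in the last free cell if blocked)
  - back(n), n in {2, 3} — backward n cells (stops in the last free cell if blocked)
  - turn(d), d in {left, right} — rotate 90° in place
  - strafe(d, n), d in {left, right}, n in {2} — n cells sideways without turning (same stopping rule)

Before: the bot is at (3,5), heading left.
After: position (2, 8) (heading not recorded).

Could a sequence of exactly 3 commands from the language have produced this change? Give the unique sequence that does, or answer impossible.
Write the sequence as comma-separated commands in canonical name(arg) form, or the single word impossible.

key: order matters: swapping move(1) and back(3) lands elsewhere
t0: at (3,5), heading left
[1] after move(1): at (2,5), heading left
[2] after turn(left): at (2,5), heading down
[3] after back(3): at (2,8), heading down
no rival 3-sequence matches.

move(1), turn(left), back(3)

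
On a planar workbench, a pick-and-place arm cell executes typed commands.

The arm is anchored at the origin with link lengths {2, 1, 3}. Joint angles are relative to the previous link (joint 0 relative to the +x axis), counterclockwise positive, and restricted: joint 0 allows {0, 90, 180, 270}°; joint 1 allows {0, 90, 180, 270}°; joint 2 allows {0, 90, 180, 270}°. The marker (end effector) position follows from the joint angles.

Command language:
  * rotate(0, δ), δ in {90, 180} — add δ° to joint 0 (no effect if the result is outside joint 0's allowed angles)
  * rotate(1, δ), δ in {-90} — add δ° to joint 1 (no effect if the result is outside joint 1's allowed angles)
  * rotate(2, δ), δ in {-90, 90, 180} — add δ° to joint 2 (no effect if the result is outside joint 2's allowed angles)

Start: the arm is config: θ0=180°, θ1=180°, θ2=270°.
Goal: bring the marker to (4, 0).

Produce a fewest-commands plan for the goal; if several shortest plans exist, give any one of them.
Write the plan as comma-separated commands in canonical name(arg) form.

initial: config: θ0=180°, θ1=180°, θ2=270°
step 1 (rotate(2, -90)): config: θ0=180°, θ1=180°, θ2=180°
step 2 (rotate(0, 180)): config: θ0=0°, θ1=180°, θ2=180°
no 1-step plan works, so 2 is optimal.

rotate(2, -90), rotate(0, 180)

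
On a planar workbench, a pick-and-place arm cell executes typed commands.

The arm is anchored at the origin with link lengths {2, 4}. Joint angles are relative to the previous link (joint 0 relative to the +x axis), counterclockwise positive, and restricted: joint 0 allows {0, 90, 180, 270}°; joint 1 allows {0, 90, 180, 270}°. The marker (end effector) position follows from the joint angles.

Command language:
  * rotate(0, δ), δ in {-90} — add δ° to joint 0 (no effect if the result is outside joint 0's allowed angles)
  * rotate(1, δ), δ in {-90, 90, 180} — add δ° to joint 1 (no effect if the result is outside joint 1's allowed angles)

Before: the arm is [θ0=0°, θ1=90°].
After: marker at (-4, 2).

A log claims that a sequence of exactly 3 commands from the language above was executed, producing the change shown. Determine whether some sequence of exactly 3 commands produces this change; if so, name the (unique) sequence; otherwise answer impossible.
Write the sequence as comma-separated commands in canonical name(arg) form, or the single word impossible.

rotate(0, -90), rotate(0, -90), rotate(0, -90)

from: [θ0=0°, θ1=90°]
[1] after rotate(0, -90): [θ0=270°, θ1=90°]
[2] after rotate(0, -90): [θ0=180°, θ1=90°]
[3] after rotate(0, -90): [θ0=90°, θ1=90°]
uniquely the one of 64 3-step routes that fits.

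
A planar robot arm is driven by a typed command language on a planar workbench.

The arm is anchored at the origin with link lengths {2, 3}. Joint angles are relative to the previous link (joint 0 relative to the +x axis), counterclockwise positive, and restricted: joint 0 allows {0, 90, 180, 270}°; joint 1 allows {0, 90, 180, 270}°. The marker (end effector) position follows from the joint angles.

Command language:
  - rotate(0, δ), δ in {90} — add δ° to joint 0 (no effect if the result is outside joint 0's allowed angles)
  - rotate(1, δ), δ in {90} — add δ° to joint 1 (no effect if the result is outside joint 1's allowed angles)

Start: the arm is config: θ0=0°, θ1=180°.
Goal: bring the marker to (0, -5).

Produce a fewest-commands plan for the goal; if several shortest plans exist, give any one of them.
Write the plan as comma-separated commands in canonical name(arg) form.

rotate(1, 90), rotate(1, 90), rotate(0, 90), rotate(0, 90), rotate(0, 90)

t0: config: θ0=0°, θ1=180°
t=1 rotate(1, 90) ⇒ config: θ0=0°, θ1=270°
t=2 rotate(1, 90) ⇒ config: θ0=0°, θ1=0°
t=3 rotate(0, 90) ⇒ config: θ0=90°, θ1=0°
t=4 rotate(0, 90) ⇒ config: θ0=180°, θ1=0°
t=5 rotate(0, 90) ⇒ config: θ0=270°, θ1=0°
minimal: 5 command(s), checked below 5.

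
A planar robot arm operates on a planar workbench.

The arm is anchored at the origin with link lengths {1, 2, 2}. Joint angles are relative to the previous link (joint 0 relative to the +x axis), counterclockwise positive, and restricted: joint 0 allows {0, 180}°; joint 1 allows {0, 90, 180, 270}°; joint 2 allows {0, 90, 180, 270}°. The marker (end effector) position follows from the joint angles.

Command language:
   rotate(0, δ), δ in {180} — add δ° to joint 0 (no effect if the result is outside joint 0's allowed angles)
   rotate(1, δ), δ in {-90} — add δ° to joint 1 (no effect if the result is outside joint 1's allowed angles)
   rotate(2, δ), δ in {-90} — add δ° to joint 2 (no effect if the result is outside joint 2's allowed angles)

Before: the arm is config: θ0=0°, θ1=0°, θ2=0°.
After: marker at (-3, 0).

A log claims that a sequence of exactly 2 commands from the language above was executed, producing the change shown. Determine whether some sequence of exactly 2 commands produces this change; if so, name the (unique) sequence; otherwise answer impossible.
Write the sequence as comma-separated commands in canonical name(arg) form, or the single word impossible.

rotate(1, -90), rotate(1, -90)

from: config: θ0=0°, θ1=0°, θ2=0°
step 1 (rotate(1, -90)): config: θ0=0°, θ1=270°, θ2=0°
step 2 (rotate(1, -90)): config: θ0=0°, θ1=180°, θ2=0°
uniquely the one of 9 2-step routes that fits.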